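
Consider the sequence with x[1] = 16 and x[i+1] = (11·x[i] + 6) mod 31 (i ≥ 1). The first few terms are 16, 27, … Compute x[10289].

Computing terms: x[1] = 16,  x[2] = 27,  x[3] = 24,  x[4] = 22,  x[5] = 0,  x[6] = 6,  x[7] = 10,  x[8] = 23,  x[9] = 11,  x[10] = 3,  x[11] = 8,  x[12] = 1,  x[13] = 17,  x[14] = 7,  x[15] = 21,  x[16] = 20,  x[17] = 9,  x[18] = 12,  x[19] = 14,  x[20] = 5,  x[21] = 30,  x[22] = 26,  x[23] = 13,  x[24] = 25,  x[25] = 2,  x[26] = 28,  x[27] = 4,  x[28] = 19,  x[29] = 29,  x[30] = 15,  x[31] = 16.
Since x[31] = x[1] = 16, the sequence is periodic with period 30.
(10289 - 1) mod 30 = 28, so x[10289] = x[29] = 29.

29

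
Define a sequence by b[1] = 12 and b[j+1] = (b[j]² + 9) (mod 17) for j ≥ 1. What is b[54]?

Computing terms: b[1] = 12, b[2] = 0, b[3] = 9, b[4] = 5, b[5] = 0.
Since b[5] = b[2] = 0, the sequence is eventually periodic: after a pre-period of length 1 it cycles with period 3.
For j ≥ 2, b[j] depends only on (j - 2) mod 3. (54 - 2) mod 3 = 1, so b[54] = b[3] = 9.

9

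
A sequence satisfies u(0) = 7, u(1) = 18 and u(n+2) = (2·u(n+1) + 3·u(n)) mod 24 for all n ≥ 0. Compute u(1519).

Listing terms: u(0) = 7, u(1) = 18, u(2) = 9, u(3) = 0, u(4) = 3, u(5) = 6, u(6) = 21, u(7) = 12, u(8) = 15, u(9) = 18, u(10) = 9.
Since (u(9), u(10)) = (u(1), u(2)) = (18, 9) (two consecutive terms determine the rest), the sequence is eventually periodic: after a pre-period of length 1 it cycles with period 8.
For n ≥ 1, u(n) depends only on (n - 1) mod 8. (1519 - 1) mod 8 = 6, so u(1519) = u(7) = 12.

12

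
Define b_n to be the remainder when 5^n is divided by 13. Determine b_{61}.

5

b_0 = 1, b_1 = 5, b_2 = 12, b_3 = 8, b_4 = 1.
Since b_4 = b_0 = 1, the sequence is periodic with period 4.
(61 - 0) mod 4 = 1, so b_{61} = b_1 = 5.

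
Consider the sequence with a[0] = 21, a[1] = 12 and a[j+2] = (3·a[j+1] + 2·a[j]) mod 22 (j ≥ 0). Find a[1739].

a[0] = 21, a[1] = 12, a[2] = 12, a[3] = 16, a[4] = 6, a[5] = 6, a[6] = 8, a[7] = 14, a[8] = 14, a[9] = 4, a[10] = 18, a[11] = 18, a[12] = 2, a[13] = 20, a[14] = 20, a[15] = 12, a[16] = 10, a[17] = 10, a[18] = 6, a[19] = 16, a[20] = 16, a[21] = 14, a[22] = 8, a[23] = 8, a[24] = 18, a[25] = 4, a[26] = 4, a[27] = 20, a[28] = 2, a[29] = 2, a[30] = 10, a[31] = 12, a[32] = 12.
Since (a[31], a[32]) = (a[1], a[2]) = (12, 12) (two consecutive terms determine the rest), the sequence is eventually periodic: after a pre-period of length 1 it cycles with period 30.
For j ≥ 1, a[j] depends only on (j - 1) mod 30. (1739 - 1) mod 30 = 28, so a[1739] = a[29] = 2.

2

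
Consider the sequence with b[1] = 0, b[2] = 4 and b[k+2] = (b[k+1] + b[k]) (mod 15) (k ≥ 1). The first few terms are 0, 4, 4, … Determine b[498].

Computing terms: b[1] = 0, b[2] = 4, b[3] = 4, b[4] = 8, b[5] = 12, b[6] = 5, b[7] = 2, b[8] = 7, b[9] = 9, b[10] = 1, b[11] = 10, b[12] = 11, b[13] = 6, b[14] = 2, b[15] = 8, b[16] = 10, b[17] = 3, b[18] = 13, b[19] = 1, b[20] = 14, b[21] = 0, b[22] = 14, b[23] = 14, b[24] = 13, b[25] = 12, b[26] = 10, b[27] = 7, b[28] = 2, b[29] = 9, b[30] = 11, b[31] = 5, b[32] = 1, b[33] = 6, b[34] = 7, b[35] = 13, b[36] = 5, b[37] = 3, b[38] = 8, b[39] = 11, b[40] = 4, b[41] = 0, b[42] = 4.
The sequence repeats with period 40.
(498 - 1) mod 40 = 17, so b[498] = b[18] = 13.

13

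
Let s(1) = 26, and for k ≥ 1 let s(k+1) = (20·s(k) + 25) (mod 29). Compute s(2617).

Listing terms: s(1) = 26, s(2) = 23, s(3) = 21, s(4) = 10, s(5) = 22, s(6) = 1, s(7) = 16, s(8) = 26.
Since s(8) = s(1) = 26, the sequence is periodic with period 7.
So s(2617) = s(1 + ((2617-1) mod 7)) = s(6) = 1.

1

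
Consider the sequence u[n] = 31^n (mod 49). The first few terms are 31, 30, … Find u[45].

Listing terms: u[1] = 31,  u[2] = 30,  u[3] = 48,  u[4] = 18,  u[5] = 19,  u[6] = 1,  u[7] = 31.
The sequence repeats with period 6.
(45 - 1) mod 6 = 2, so u[45] = u[3] = 48.

48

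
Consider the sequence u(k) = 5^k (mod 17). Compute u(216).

u(0) = 1, u(1) = 5, u(2) = 8, u(3) = 6, u(4) = 13, u(5) = 14, u(6) = 2, u(7) = 10, u(8) = 16, u(9) = 12, u(10) = 9, u(11) = 11, u(12) = 4, u(13) = 3, u(14) = 15, u(15) = 7, u(16) = 1.
The sequence repeats with period 16.
(216 - 0) mod 16 = 8, so u(216) = u(8) = 16.

16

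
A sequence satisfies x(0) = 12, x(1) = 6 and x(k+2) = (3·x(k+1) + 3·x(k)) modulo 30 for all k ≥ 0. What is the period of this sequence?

4

Computing terms: x(0) = 12,  x(1) = 6,  x(2) = 24,  x(3) = 0,  x(4) = 12,  x(5) = 6.
The sequence repeats with period 4.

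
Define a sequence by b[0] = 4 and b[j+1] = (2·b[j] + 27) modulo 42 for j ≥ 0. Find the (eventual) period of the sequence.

Listing terms: b[0] = 4, b[1] = 35, b[2] = 13, b[3] = 11, b[4] = 7, b[5] = 41, b[6] = 25, b[7] = 35.
Since b[7] = b[1] = 35, the sequence is eventually periodic: after a pre-period of length 1 it cycles with period 6.

6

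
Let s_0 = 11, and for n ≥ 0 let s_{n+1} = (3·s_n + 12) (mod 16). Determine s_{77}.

Computing terms: s_0 = 11, s_1 = 13, s_2 = 3, s_3 = 5, s_4 = 11.
Since s_4 = s_0 = 11, the sequence is periodic with period 4.
So s_{77} = s_{0 + ((77-0) mod 4)} = s_1 = 13.

13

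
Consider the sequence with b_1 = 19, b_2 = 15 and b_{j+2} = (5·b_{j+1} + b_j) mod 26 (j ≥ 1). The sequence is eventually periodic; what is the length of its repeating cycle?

Computing terms: b_1 = 19,  b_2 = 15,  b_3 = 16,  b_4 = 17,  b_5 = 23,  b_6 = 2,  b_7 = 7,  b_8 = 11,  b_9 = 10,  b_{10} = 9,  b_{11} = 3,  b_{12} = 24,  b_{13} = 19,  b_{14} = 15.
The sequence repeats with period 12.

12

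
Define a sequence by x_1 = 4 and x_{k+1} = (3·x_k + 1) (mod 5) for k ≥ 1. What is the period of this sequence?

We have x_1 = 4; x_2 = 3; x_3 = 0; x_4 = 1; x_5 = 4.
Since x_5 = x_1 = 4, the sequence is periodic with period 4.

4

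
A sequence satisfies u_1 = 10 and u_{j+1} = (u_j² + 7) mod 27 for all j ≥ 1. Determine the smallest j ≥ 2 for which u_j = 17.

4

u_1 = 10,  u_2 = 26,  u_3 = 8,  u_4 = 17,  u_5 = 26.
Since u_5 = u_2 = 26, the sequence is eventually periodic: after a pre-period of length 1 it cycles with period 3.
The value 17 first appears (with j ≥ 2) at u_4.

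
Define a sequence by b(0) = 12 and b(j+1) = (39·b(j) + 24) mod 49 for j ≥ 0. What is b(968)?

4

We have b(0) = 12,  b(1) = 2,  b(2) = 4,  b(3) = 33,  b(4) = 37,  b(5) = 46,  b(6) = 5,  b(7) = 23,  b(8) = 39,  b(9) = 26,  b(10) = 9,  b(11) = 32,  b(12) = 47,  b(13) = 44,  b(14) = 25,  b(15) = 19,  b(16) = 30,  b(17) = 18,  b(18) = 40,  b(19) = 16,  b(20) = 11,  b(21) = 12.
The sequence repeats with period 21.
So b(968) = b(0 + ((968-0) mod 21)) = b(2) = 4.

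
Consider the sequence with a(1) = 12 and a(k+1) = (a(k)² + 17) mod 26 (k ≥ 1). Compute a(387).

a(1) = 12,  a(2) = 5,  a(3) = 16,  a(4) = 13,  a(5) = 4,  a(6) = 7,  a(7) = 14,  a(8) = 5.
Since a(8) = a(2) = 5, the sequence is eventually periodic: after a pre-period of length 1 it cycles with period 6.
For k ≥ 2, a(k) depends only on (k - 2) mod 6. (387 - 2) mod 6 = 1, so a(387) = a(3) = 16.

16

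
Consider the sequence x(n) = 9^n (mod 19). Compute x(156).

7

We have x(0) = 1,  x(1) = 9,  x(2) = 5,  x(3) = 7,  x(4) = 6,  x(5) = 16,  x(6) = 11,  x(7) = 4,  x(8) = 17,  x(9) = 1.
The sequence repeats with period 9.
(156 - 0) mod 9 = 3, so x(156) = x(3) = 7.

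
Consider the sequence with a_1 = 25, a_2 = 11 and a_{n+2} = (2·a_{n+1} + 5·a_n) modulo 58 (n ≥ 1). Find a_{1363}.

We have a_1 = 25; a_2 = 11; a_3 = 31; a_4 = 1; a_5 = 41; a_6 = 29; a_7 = 31; a_8 = 33; a_9 = 47; a_{10} = 27; a_{11} = 57; a_{12} = 17; a_{13} = 29; a_{14} = 27; a_{15} = 25; a_{16} = 11.
Since (a_{15}, a_{16}) = (a_1, a_2) = (25, 11) (two consecutive terms determine the rest), the sequence is periodic with period 14.
(1363 - 1) mod 14 = 4, so a_{1363} = a_5 = 41.

41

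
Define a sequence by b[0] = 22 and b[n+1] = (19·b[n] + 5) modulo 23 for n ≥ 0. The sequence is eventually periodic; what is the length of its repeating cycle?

22

Listing terms: b[0] = 22; b[1] = 9; b[2] = 15; b[3] = 14; b[4] = 18; b[5] = 2; b[6] = 20; b[7] = 17; b[8] = 6; b[9] = 4; b[10] = 12; b[11] = 3; b[12] = 16; b[13] = 10; b[14] = 11; b[15] = 7; b[16] = 0; b[17] = 5; b[18] = 8; b[19] = 19; b[20] = 21; b[21] = 13; b[22] = 22.
The sequence repeats with period 22.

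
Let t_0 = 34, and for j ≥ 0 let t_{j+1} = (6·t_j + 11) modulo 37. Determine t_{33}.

Computing terms: t_0 = 34, t_1 = 30, t_2 = 6, t_3 = 10, t_4 = 34.
The sequence repeats with period 4.
(33 - 0) mod 4 = 1, so t_{33} = t_1 = 30.

30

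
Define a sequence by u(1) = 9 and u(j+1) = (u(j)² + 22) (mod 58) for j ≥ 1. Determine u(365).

Listing terms: u(1) = 9; u(2) = 45; u(3) = 17; u(4) = 21; u(5) = 57; u(6) = 23; u(7) = 29; u(8) = 51; u(9) = 13; u(10) = 17.
Since u(10) = u(3) = 17, the sequence is eventually periodic: after a pre-period of length 2 it cycles with period 7.
For j ≥ 3, u(j) depends only on (j - 3) mod 7. (365 - 3) mod 7 = 5, so u(365) = u(8) = 51.

51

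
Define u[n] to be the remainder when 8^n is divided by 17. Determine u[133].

We have u[0] = 1,  u[1] = 8,  u[2] = 13,  u[3] = 2,  u[4] = 16,  u[5] = 9,  u[6] = 4,  u[7] = 15,  u[8] = 1.
The sequence repeats with period 8.
So u[133] = u[0 + ((133-0) mod 8)] = u[5] = 9.

9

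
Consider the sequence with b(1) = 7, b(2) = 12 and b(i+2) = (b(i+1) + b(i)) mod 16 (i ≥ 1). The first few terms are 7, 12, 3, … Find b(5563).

11

We have b(1) = 7; b(2) = 12; b(3) = 3; b(4) = 15; b(5) = 2; b(6) = 1; b(7) = 3; b(8) = 4; b(9) = 7; b(10) = 11; b(11) = 2; b(12) = 13; b(13) = 15; b(14) = 12; b(15) = 11; b(16) = 7; b(17) = 2; b(18) = 9; b(19) = 11; b(20) = 4; b(21) = 15; b(22) = 3; b(23) = 2; b(24) = 5; b(25) = 7; b(26) = 12.
Since (b(25), b(26)) = (b(1), b(2)) = (7, 12) (two consecutive terms determine the rest), the sequence is periodic with period 24.
So b(5563) = b(1 + ((5563-1) mod 24)) = b(19) = 11.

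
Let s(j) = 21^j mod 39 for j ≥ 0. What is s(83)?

18

s(0) = 1,  s(1) = 21,  s(2) = 12,  s(3) = 18,  s(4) = 27,  s(5) = 21.
Since s(5) = s(1) = 21, the sequence is eventually periodic: after a pre-period of length 1 it cycles with period 4.
For j ≥ 1, s(j) depends only on (j - 1) mod 4. (83 - 1) mod 4 = 2, so s(83) = s(3) = 18.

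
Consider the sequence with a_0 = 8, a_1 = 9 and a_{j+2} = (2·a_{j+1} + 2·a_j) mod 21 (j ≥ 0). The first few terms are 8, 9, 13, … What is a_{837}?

11

Listing terms: a_0 = 8; a_1 = 9; a_2 = 13; a_3 = 2; a_4 = 9; a_5 = 1; a_6 = 20; a_7 = 0; a_8 = 19; a_9 = 17; a_{10} = 9; a_{11} = 10; a_{12} = 17; a_{13} = 12; a_{14} = 16; a_{15} = 14; a_{16} = 18; a_{17} = 1; a_{18} = 17; a_{19} = 15; a_{20} = 1; a_{21} = 11; a_{22} = 3; a_{23} = 7; a_{24} = 20; a_{25} = 12; a_{26} = 1; a_{27} = 5; a_{28} = 12; a_{29} = 13; a_{30} = 8; a_{31} = 0; a_{32} = 16; a_{33} = 11; a_{34} = 12; a_{35} = 4; a_{36} = 11; a_{37} = 9; a_{38} = 19; a_{39} = 14; a_{40} = 3; a_{41} = 13; a_{42} = 11; a_{43} = 6; a_{44} = 13; a_{45} = 17; a_{46} = 18; a_{47} = 7; a_{48} = 8; a_{49} = 9.
The sequence repeats with period 48.
(837 - 0) mod 48 = 21, so a_{837} = a_{21} = 11.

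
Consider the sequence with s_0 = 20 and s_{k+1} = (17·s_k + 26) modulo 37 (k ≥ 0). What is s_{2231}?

We have s_0 = 20, s_1 = 33, s_2 = 32, s_3 = 15, s_4 = 22, s_5 = 30, s_6 = 18, s_7 = 36, s_8 = 9, s_9 = 31, s_{10} = 35, s_{11} = 29, s_{12} = 1, s_{13} = 6, s_{14} = 17, s_{15} = 19, s_{16} = 16, s_{17} = 2, s_{18} = 23, s_{19} = 10, s_{20} = 11, s_{21} = 28, s_{22} = 21, s_{23} = 13, s_{24} = 25, s_{25} = 7, s_{26} = 34, s_{27} = 12, s_{28} = 8, s_{29} = 14, s_{30} = 5, s_{31} = 0, s_{32} = 26, s_{33} = 24, s_{34} = 27, s_{35} = 4, s_{36} = 20.
The sequence repeats with period 36.
(2231 - 0) mod 36 = 35, so s_{2231} = s_{35} = 4.

4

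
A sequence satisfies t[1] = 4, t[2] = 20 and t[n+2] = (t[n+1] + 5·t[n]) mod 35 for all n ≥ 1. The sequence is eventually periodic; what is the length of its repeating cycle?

Listing terms: t[1] = 4, t[2] = 20, t[3] = 5, t[4] = 0, t[5] = 25, t[6] = 25, t[7] = 10, t[8] = 30, t[9] = 10, t[10] = 20, t[11] = 0, t[12] = 30, t[13] = 30, t[14] = 5, t[15] = 15, t[16] = 5, t[17] = 10, t[18] = 0, t[19] = 15, t[20] = 15, t[21] = 20, t[22] = 25, t[23] = 20, t[24] = 5.
Since (t[23], t[24]) = (t[2], t[3]) = (20, 5) (two consecutive terms determine the rest), the sequence is eventually periodic: after a pre-period of length 1 it cycles with period 21.

21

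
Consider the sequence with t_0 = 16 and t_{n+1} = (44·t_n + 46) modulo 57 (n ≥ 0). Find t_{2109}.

0

We have t_0 = 16, t_1 = 9, t_2 = 43, t_3 = 0, t_4 = 46, t_5 = 18, t_6 = 40, t_7 = 39, t_8 = 52, t_9 = 54, t_{10} = 28, t_{11} = 24, t_{12} = 19, t_{13} = 27, t_{14} = 37, t_{15} = 21, t_{16} = 1, t_{17} = 33, t_{18} = 16.
The sequence repeats with period 18.
(2109 - 0) mod 18 = 3, so t_{2109} = t_3 = 0.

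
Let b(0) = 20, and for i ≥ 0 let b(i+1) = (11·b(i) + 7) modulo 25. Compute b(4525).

Listing terms: b(0) = 20; b(1) = 2; b(2) = 4; b(3) = 1; b(4) = 18; b(5) = 5; b(6) = 12; b(7) = 14; b(8) = 11; b(9) = 3; b(10) = 15; b(11) = 22; b(12) = 24; b(13) = 21; b(14) = 13; b(15) = 0; b(16) = 7; b(17) = 9; b(18) = 6; b(19) = 23; b(20) = 10; b(21) = 17; b(22) = 19; b(23) = 16; b(24) = 8; b(25) = 20.
Since b(25) = b(0) = 20, the sequence is periodic with period 25.
So b(4525) = b(0 + ((4525-0) mod 25)) = b(0) = 20.

20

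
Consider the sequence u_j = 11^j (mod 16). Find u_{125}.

Listing terms: u_0 = 1; u_1 = 11; u_2 = 9; u_3 = 3; u_4 = 1.
The sequence repeats with period 4.
(125 - 0) mod 4 = 1, so u_{125} = u_1 = 11.

11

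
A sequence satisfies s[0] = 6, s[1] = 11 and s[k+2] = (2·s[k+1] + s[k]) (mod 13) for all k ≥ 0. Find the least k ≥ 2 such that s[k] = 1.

s[0] = 6,  s[1] = 11,  s[2] = 2,  s[3] = 2,  s[4] = 6,  s[5] = 1,  s[6] = 8,  s[7] = 4,  s[8] = 3,  s[9] = 10,  s[10] = 10,  s[11] = 4,  s[12] = 5,  s[13] = 1,  s[14] = 7,  s[15] = 2,  s[16] = 11,  s[17] = 11,  s[18] = 7,  s[19] = 12,  s[20] = 5,  s[21] = 9,  s[22] = 10,  s[23] = 3,  s[24] = 3,  s[25] = 9,  s[26] = 8,  s[27] = 12,  s[28] = 6,  s[29] = 11.
The sequence repeats with period 28.
The value 1 first appears (with k ≥ 2) at s[5].

5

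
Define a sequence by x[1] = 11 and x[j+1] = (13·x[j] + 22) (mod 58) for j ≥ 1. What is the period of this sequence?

14

Computing terms: x[1] = 11,  x[2] = 49,  x[3] = 21,  x[4] = 5,  x[5] = 29,  x[6] = 51,  x[7] = 47,  x[8] = 53,  x[9] = 15,  x[10] = 43,  x[11] = 1,  x[12] = 35,  x[13] = 13,  x[14] = 17,  x[15] = 11.
Since x[15] = x[1] = 11, the sequence is periodic with period 14.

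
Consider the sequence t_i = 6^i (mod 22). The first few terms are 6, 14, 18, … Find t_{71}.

6

t_1 = 6; t_2 = 14; t_3 = 18; t_4 = 20; t_5 = 10; t_6 = 16; t_7 = 8; t_8 = 4; t_9 = 2; t_{10} = 12; t_{11} = 6.
The sequence repeats with period 10.
So t_{71} = t_{1 + ((71-1) mod 10)} = t_1 = 6.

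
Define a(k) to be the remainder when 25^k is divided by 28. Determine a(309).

1

We have a(0) = 1; a(1) = 25; a(2) = 9; a(3) = 1.
The sequence repeats with period 3.
(309 - 0) mod 3 = 0, so a(309) = a(0) = 1.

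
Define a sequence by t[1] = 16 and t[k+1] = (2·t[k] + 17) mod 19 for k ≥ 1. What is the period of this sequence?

18

Computing terms: t[1] = 16,  t[2] = 11,  t[3] = 1,  t[4] = 0,  t[5] = 17,  t[6] = 13,  t[7] = 5,  t[8] = 8,  t[9] = 14,  t[10] = 7,  t[11] = 12,  t[12] = 3,  t[13] = 4,  t[14] = 6,  t[15] = 10,  t[16] = 18,  t[17] = 15,  t[18] = 9,  t[19] = 16.
Since t[19] = t[1] = 16, the sequence is periodic with period 18.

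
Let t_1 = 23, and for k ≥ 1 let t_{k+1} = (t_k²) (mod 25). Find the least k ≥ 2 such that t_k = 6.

4

Computing terms: t_1 = 23, t_2 = 4, t_3 = 16, t_4 = 6, t_5 = 11, t_6 = 21, t_7 = 16.
Since t_7 = t_3 = 16, the sequence is eventually periodic: after a pre-period of length 2 it cycles with period 4.
The value 6 first appears (with k ≥ 2) at t_4.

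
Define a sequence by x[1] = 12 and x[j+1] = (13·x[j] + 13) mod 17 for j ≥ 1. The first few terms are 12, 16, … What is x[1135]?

We have x[1] = 12,  x[2] = 16,  x[3] = 0,  x[4] = 13,  x[5] = 12.
The sequence repeats with period 4.
(1135 - 1) mod 4 = 2, so x[1135] = x[3] = 0.

0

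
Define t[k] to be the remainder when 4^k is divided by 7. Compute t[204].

1

Computing terms: t[1] = 4; t[2] = 2; t[3] = 1; t[4] = 4.
Since t[4] = t[1] = 4, the sequence is periodic with period 3.
So t[204] = t[1 + ((204-1) mod 3)] = t[3] = 1.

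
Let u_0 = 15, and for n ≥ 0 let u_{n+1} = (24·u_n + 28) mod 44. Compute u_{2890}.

4

Listing terms: u_0 = 15, u_1 = 36, u_2 = 12, u_3 = 8, u_4 = 0, u_5 = 28, u_6 = 40, u_7 = 20, u_8 = 24, u_9 = 32, u_{10} = 4, u_{11} = 36.
Since u_{11} = u_1 = 36, the sequence is eventually periodic: after a pre-period of length 1 it cycles with period 10.
For n ≥ 1, u_n depends only on (n - 1) mod 10. (2890 - 1) mod 10 = 9, so u_{2890} = u_{10} = 4.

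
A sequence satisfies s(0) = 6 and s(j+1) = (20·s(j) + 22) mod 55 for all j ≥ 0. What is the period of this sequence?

5

Computing terms: s(0) = 6; s(1) = 32; s(2) = 2; s(3) = 7; s(4) = 52; s(5) = 17; s(6) = 32.
Since s(6) = s(1) = 32, the sequence is eventually periodic: after a pre-period of length 1 it cycles with period 5.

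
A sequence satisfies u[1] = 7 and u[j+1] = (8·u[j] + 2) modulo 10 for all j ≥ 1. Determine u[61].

Computing terms: u[1] = 7; u[2] = 8; u[3] = 6; u[4] = 0; u[5] = 2; u[6] = 8.
Since u[6] = u[2] = 8, the sequence is eventually periodic: after a pre-period of length 1 it cycles with period 4.
For j ≥ 2, u[j] depends only on (j - 2) mod 4. (61 - 2) mod 4 = 3, so u[61] = u[5] = 2.

2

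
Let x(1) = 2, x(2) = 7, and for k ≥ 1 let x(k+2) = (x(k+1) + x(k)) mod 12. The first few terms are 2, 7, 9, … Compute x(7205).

Computing terms: x(1) = 2, x(2) = 7, x(3) = 9, x(4) = 4, x(5) = 1, x(6) = 5, x(7) = 6, x(8) = 11, x(9) = 5, x(10) = 4, x(11) = 9, x(12) = 1, x(13) = 10, x(14) = 11, x(15) = 9, x(16) = 8, x(17) = 5, x(18) = 1, x(19) = 6, x(20) = 7, x(21) = 1, x(22) = 8, x(23) = 9, x(24) = 5, x(25) = 2, x(26) = 7.
Since (x(25), x(26)) = (x(1), x(2)) = (2, 7) (two consecutive terms determine the rest), the sequence is periodic with period 24.
So x(7205) = x(1 + ((7205-1) mod 24)) = x(5) = 1.

1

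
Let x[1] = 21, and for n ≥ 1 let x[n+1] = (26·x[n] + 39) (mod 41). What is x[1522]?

11

Listing terms: x[1] = 21; x[2] = 11; x[3] = 38; x[4] = 2; x[5] = 9; x[6] = 27; x[7] = 3; x[8] = 35; x[9] = 6; x[10] = 31; x[11] = 25; x[12] = 33; x[13] = 36; x[14] = 32; x[15] = 10; x[16] = 12; x[17] = 23; x[18] = 22; x[19] = 37; x[20] = 17; x[21] = 30; x[22] = 40; x[23] = 13; x[24] = 8; x[25] = 1; x[26] = 24; x[27] = 7; x[28] = 16; x[29] = 4; x[30] = 20; x[31] = 26; x[32] = 18; x[33] = 15; x[34] = 19; x[35] = 0; x[36] = 39; x[37] = 28; x[38] = 29; x[39] = 14; x[40] = 34; x[41] = 21.
The sequence repeats with period 40.
(1522 - 1) mod 40 = 1, so x[1522] = x[2] = 11.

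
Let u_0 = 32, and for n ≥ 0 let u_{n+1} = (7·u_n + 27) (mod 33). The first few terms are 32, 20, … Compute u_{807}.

11

Listing terms: u_0 = 32; u_1 = 20; u_2 = 2; u_3 = 8; u_4 = 17; u_5 = 14; u_6 = 26; u_7 = 11; u_8 = 5; u_9 = 29; u_{10} = 32.
The sequence repeats with period 10.
(807 - 0) mod 10 = 7, so u_{807} = u_7 = 11.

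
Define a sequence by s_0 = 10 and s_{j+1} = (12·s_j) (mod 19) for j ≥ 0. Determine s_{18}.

Computing terms: s_0 = 10,  s_1 = 6,  s_2 = 15,  s_3 = 9,  s_4 = 13,  s_5 = 4,  s_6 = 10.
Since s_6 = s_0 = 10, the sequence is periodic with period 6.
So s_{18} = s_{0 + ((18-0) mod 6)} = s_0 = 10.

10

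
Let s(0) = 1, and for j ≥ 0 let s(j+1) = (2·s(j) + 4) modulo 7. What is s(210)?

1

Computing terms: s(0) = 1,  s(1) = 6,  s(2) = 2,  s(3) = 1.
Since s(3) = s(0) = 1, the sequence is periodic with period 3.
So s(210) = s(0 + ((210-0) mod 3)) = s(0) = 1.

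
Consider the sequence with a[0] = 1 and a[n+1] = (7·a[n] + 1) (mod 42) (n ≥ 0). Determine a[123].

22

Listing terms: a[0] = 1, a[1] = 8, a[2] = 15, a[3] = 22, a[4] = 29, a[5] = 36, a[6] = 1.
The sequence repeats with period 6.
(123 - 0) mod 6 = 3, so a[123] = a[3] = 22.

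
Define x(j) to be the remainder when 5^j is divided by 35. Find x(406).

We have x(0) = 1; x(1) = 5; x(2) = 25; x(3) = 20; x(4) = 30; x(5) = 10; x(6) = 15; x(7) = 5.
Since x(7) = x(1) = 5, the sequence is eventually periodic: after a pre-period of length 1 it cycles with period 6.
For j ≥ 1, x(j) depends only on (j - 1) mod 6. (406 - 1) mod 6 = 3, so x(406) = x(4) = 30.

30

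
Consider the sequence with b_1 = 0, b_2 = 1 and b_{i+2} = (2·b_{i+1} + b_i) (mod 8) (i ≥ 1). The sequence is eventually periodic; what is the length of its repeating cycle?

Listing terms: b_1 = 0, b_2 = 1, b_3 = 2, b_4 = 5, b_5 = 4, b_6 = 5, b_7 = 6, b_8 = 1, b_9 = 0, b_{10} = 1.
Since (b_9, b_{10}) = (b_1, b_2) = (0, 1) (two consecutive terms determine the rest), the sequence is periodic with period 8.

8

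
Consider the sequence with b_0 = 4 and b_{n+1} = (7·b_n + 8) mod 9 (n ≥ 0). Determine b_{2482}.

3

We have b_0 = 4,  b_1 = 0,  b_2 = 8,  b_3 = 1,  b_4 = 6,  b_5 = 5,  b_6 = 7,  b_7 = 3,  b_8 = 2,  b_9 = 4.
Since b_9 = b_0 = 4, the sequence is periodic with period 9.
(2482 - 0) mod 9 = 7, so b_{2482} = b_7 = 3.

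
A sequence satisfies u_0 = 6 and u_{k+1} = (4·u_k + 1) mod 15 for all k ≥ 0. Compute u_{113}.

u_0 = 6; u_1 = 10; u_2 = 11; u_3 = 0; u_4 = 1; u_5 = 5; u_6 = 6.
The sequence repeats with period 6.
So u_{113} = u_{0 + ((113-0) mod 6)} = u_5 = 5.

5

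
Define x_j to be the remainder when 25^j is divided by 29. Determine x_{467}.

20

x_1 = 25, x_2 = 16, x_3 = 23, x_4 = 24, x_5 = 20, x_6 = 7, x_7 = 1, x_8 = 25.
Since x_8 = x_1 = 25, the sequence is periodic with period 7.
(467 - 1) mod 7 = 4, so x_{467} = x_5 = 20.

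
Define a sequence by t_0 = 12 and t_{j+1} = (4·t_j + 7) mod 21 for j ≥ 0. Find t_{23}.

Computing terms: t_0 = 12; t_1 = 13; t_2 = 17; t_3 = 12.
Since t_3 = t_0 = 12, the sequence is periodic with period 3.
(23 - 0) mod 3 = 2, so t_{23} = t_2 = 17.

17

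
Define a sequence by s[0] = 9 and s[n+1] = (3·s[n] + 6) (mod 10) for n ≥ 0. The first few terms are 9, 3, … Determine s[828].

9

Computing terms: s[0] = 9, s[1] = 3, s[2] = 5, s[3] = 1, s[4] = 9.
Since s[4] = s[0] = 9, the sequence is periodic with period 4.
(828 - 0) mod 4 = 0, so s[828] = s[0] = 9.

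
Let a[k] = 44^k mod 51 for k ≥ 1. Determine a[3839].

We have a[1] = 44, a[2] = 49, a[3] = 14, a[4] = 4, a[5] = 23, a[6] = 43, a[7] = 5, a[8] = 16, a[9] = 41, a[10] = 19, a[11] = 20, a[12] = 13, a[13] = 11, a[14] = 25, a[15] = 29, a[16] = 1, a[17] = 44.
Since a[17] = a[1] = 44, the sequence is periodic with period 16.
(3839 - 1) mod 16 = 14, so a[3839] = a[15] = 29.

29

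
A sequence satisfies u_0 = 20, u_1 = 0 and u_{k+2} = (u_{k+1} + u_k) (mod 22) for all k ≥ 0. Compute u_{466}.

We have u_0 = 20; u_1 = 0; u_2 = 20; u_3 = 20; u_4 = 18; u_5 = 16; u_6 = 12; u_7 = 6; u_8 = 18; u_9 = 2; u_{10} = 20; u_{11} = 0.
Since (u_{10}, u_{11}) = (u_0, u_1) = (20, 0) (two consecutive terms determine the rest), the sequence is periodic with period 10.
(466 - 0) mod 10 = 6, so u_{466} = u_6 = 12.

12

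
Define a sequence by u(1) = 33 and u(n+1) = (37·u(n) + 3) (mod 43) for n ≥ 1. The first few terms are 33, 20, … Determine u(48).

38

Listing terms: u(1) = 33, u(2) = 20, u(3) = 12, u(4) = 17, u(5) = 30, u(6) = 38, u(7) = 33.
Since u(7) = u(1) = 33, the sequence is periodic with period 6.
(48 - 1) mod 6 = 5, so u(48) = u(6) = 38.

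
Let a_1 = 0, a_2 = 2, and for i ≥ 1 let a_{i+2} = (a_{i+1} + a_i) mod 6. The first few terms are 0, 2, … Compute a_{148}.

4

a_1 = 0,  a_2 = 2,  a_3 = 2,  a_4 = 4,  a_5 = 0,  a_6 = 4,  a_7 = 4,  a_8 = 2,  a_9 = 0,  a_{10} = 2.
Since (a_9, a_{10}) = (a_1, a_2) = (0, 2) (two consecutive terms determine the rest), the sequence is periodic with period 8.
So a_{148} = a_{1 + ((148-1) mod 8)} = a_4 = 4.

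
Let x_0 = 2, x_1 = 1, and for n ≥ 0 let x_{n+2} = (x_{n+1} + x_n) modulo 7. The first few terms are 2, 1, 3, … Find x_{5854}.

3

x_0 = 2; x_1 = 1; x_2 = 3; x_3 = 4; x_4 = 0; x_5 = 4; x_6 = 4; x_7 = 1; x_8 = 5; x_9 = 6; x_{10} = 4; x_{11} = 3; x_{12} = 0; x_{13} = 3; x_{14} = 3; x_{15} = 6; x_{16} = 2; x_{17} = 1.
The sequence repeats with period 16.
So x_{5854} = x_{0 + ((5854-0) mod 16)} = x_{14} = 3.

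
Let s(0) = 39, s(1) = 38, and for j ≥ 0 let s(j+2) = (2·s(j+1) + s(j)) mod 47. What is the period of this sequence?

Listing terms: s(0) = 39; s(1) = 38; s(2) = 21; s(3) = 33; s(4) = 40; s(5) = 19; s(6) = 31; s(7) = 34; s(8) = 5; s(9) = 44; s(10) = 46; s(11) = 42; s(12) = 36; s(13) = 20; s(14) = 29; s(15) = 31; s(16) = 44; s(17) = 25; s(18) = 0; s(19) = 25; s(20) = 3; s(21) = 31; s(22) = 18; s(23) = 20; s(24) = 11; s(25) = 42; s(26) = 1; s(27) = 44; s(28) = 42; s(29) = 34; s(30) = 16; s(31) = 19; s(32) = 7; s(33) = 33; s(34) = 26; s(35) = 38; s(36) = 8; s(37) = 7; s(38) = 22; s(39) = 4; s(40) = 30; s(41) = 17; s(42) = 17; s(43) = 4; s(44) = 25; s(45) = 7; s(46) = 39; s(47) = 38.
The sequence repeats with period 46.

46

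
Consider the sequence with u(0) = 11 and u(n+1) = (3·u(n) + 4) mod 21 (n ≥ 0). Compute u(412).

1

Listing terms: u(0) = 11,  u(1) = 16,  u(2) = 10,  u(3) = 13,  u(4) = 1,  u(5) = 7,  u(6) = 4,  u(7) = 16.
Since u(7) = u(1) = 16, the sequence is eventually periodic: after a pre-period of length 1 it cycles with period 6.
For n ≥ 1, u(n) depends only on (n - 1) mod 6. (412 - 1) mod 6 = 3, so u(412) = u(4) = 1.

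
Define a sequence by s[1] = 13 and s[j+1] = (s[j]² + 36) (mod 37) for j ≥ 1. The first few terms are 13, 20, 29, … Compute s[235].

We have s[1] = 13,  s[2] = 20,  s[3] = 29,  s[4] = 26,  s[5] = 9,  s[6] = 6,  s[7] = 35,  s[8] = 3,  s[9] = 8,  s[10] = 26.
Since s[10] = s[4] = 26, the sequence is eventually periodic: after a pre-period of length 3 it cycles with period 6.
For j ≥ 4, s[j] depends only on (j - 4) mod 6. (235 - 4) mod 6 = 3, so s[235] = s[7] = 35.

35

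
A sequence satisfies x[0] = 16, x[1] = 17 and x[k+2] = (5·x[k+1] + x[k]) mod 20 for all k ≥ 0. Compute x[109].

We have x[0] = 16, x[1] = 17, x[2] = 1, x[3] = 2, x[4] = 11, x[5] = 17, x[6] = 16, x[7] = 17.
Since (x[6], x[7]) = (x[0], x[1]) = (16, 17) (two consecutive terms determine the rest), the sequence is periodic with period 6.
So x[109] = x[0 + ((109-0) mod 6)] = x[1] = 17.

17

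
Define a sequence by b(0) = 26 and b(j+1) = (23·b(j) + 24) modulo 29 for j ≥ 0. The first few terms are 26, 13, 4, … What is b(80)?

Listing terms: b(0) = 26, b(1) = 13, b(2) = 4, b(3) = 0, b(4) = 24, b(5) = 25, b(6) = 19, b(7) = 26.
Since b(7) = b(0) = 26, the sequence is periodic with period 7.
(80 - 0) mod 7 = 3, so b(80) = b(3) = 0.

0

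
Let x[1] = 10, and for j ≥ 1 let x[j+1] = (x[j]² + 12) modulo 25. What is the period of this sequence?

8

We have x[1] = 10, x[2] = 12, x[3] = 6, x[4] = 23, x[5] = 16, x[6] = 18, x[7] = 11, x[8] = 8, x[9] = 1, x[10] = 13, x[11] = 6.
Since x[11] = x[3] = 6, the sequence is eventually periodic: after a pre-period of length 2 it cycles with period 8.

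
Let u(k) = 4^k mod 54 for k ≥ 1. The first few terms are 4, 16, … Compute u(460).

4

Listing terms: u(1) = 4, u(2) = 16, u(3) = 10, u(4) = 40, u(5) = 52, u(6) = 46, u(7) = 22, u(8) = 34, u(9) = 28, u(10) = 4.
Since u(10) = u(1) = 4, the sequence is periodic with period 9.
(460 - 1) mod 9 = 0, so u(460) = u(1) = 4.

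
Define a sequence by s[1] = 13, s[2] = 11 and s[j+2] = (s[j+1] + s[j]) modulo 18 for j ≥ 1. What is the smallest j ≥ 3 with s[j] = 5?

5

We have s[1] = 13,  s[2] = 11,  s[3] = 6,  s[4] = 17,  s[5] = 5,  s[6] = 4,  s[7] = 9,  s[8] = 13,  s[9] = 4,  s[10] = 17,  s[11] = 3,  s[12] = 2,  s[13] = 5,  s[14] = 7,  s[15] = 12,  s[16] = 1,  s[17] = 13,  s[18] = 14,  s[19] = 9,  s[20] = 5,  s[21] = 14,  s[22] = 1,  s[23] = 15,  s[24] = 16,  s[25] = 13,  s[26] = 11.
Since (s[25], s[26]) = (s[1], s[2]) = (13, 11) (two consecutive terms determine the rest), the sequence is periodic with period 24.
The value 5 first appears (with j ≥ 3) at s[5].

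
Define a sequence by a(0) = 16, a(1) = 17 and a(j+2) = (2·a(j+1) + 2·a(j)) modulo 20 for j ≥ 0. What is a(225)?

We have a(0) = 16, a(1) = 17, a(2) = 6, a(3) = 6, a(4) = 4, a(5) = 0, a(6) = 8, a(7) = 16, a(8) = 8, a(9) = 8, a(10) = 12, a(11) = 0, a(12) = 4, a(13) = 8, a(14) = 4, a(15) = 4, a(16) = 16, a(17) = 0, a(18) = 12, a(19) = 4, a(20) = 12, a(21) = 12, a(22) = 8, a(23) = 0, a(24) = 16, a(25) = 12, a(26) = 16, a(27) = 16, a(28) = 4, a(29) = 0.
Since (a(28), a(29)) = (a(4), a(5)) = (4, 0) (two consecutive terms determine the rest), the sequence is eventually periodic: after a pre-period of length 4 it cycles with period 24.
For j ≥ 4, a(j) depends only on (j - 4) mod 24. (225 - 4) mod 24 = 5, so a(225) = a(9) = 8.

8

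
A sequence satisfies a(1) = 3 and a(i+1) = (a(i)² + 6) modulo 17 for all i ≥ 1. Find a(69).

Listing terms: a(1) = 3,  a(2) = 15,  a(3) = 10,  a(4) = 4,  a(5) = 5,  a(6) = 14,  a(7) = 15.
Since a(7) = a(2) = 15, the sequence is eventually periodic: after a pre-period of length 1 it cycles with period 5.
For i ≥ 2, a(i) depends only on (i - 2) mod 5. (69 - 2) mod 5 = 2, so a(69) = a(4) = 4.

4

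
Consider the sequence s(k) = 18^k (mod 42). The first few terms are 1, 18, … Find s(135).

36

Computing terms: s(0) = 1; s(1) = 18; s(2) = 30; s(3) = 36; s(4) = 18.
Since s(4) = s(1) = 18, the sequence is eventually periodic: after a pre-period of length 1 it cycles with period 3.
For k ≥ 1, s(k) depends only on (k - 1) mod 3. (135 - 1) mod 3 = 2, so s(135) = s(3) = 36.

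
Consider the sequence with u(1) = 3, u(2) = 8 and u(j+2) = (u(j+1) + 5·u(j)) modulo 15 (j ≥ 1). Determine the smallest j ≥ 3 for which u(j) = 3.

4

Computing terms: u(1) = 3, u(2) = 8, u(3) = 8, u(4) = 3, u(5) = 13, u(6) = 13, u(7) = 3, u(8) = 8.
Since (u(7), u(8)) = (u(1), u(2)) = (3, 8) (two consecutive terms determine the rest), the sequence is periodic with period 6.
The value 3 first appears (with j ≥ 3) at u(4).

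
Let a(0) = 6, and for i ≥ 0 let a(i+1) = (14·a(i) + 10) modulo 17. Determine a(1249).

a(0) = 6; a(1) = 9; a(2) = 0; a(3) = 10; a(4) = 14; a(5) = 2; a(6) = 4; a(7) = 15; a(8) = 16; a(9) = 13; a(10) = 5; a(11) = 12; a(12) = 8; a(13) = 3; a(14) = 1; a(15) = 7; a(16) = 6.
The sequence repeats with period 16.
So a(1249) = a(0 + ((1249-0) mod 16)) = a(1) = 9.

9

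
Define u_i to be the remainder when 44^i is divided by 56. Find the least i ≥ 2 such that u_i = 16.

4

We have u_1 = 44, u_2 = 32, u_3 = 8, u_4 = 16, u_5 = 32.
Since u_5 = u_2 = 32, the sequence is eventually periodic: after a pre-period of length 1 it cycles with period 3.
The value 16 first appears (with i ≥ 2) at u_4.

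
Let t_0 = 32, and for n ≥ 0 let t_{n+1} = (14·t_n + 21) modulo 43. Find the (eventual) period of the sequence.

21

Listing terms: t_0 = 32, t_1 = 39, t_2 = 8, t_3 = 4, t_4 = 34, t_5 = 24, t_6 = 13, t_7 = 31, t_8 = 25, t_9 = 27, t_{10} = 12, t_{11} = 17, t_{12} = 1, t_{13} = 35, t_{14} = 38, t_{15} = 37, t_{16} = 23, t_{17} = 42, t_{18} = 7, t_{19} = 33, t_{20} = 10, t_{21} = 32.
Since t_{21} = t_0 = 32, the sequence is periodic with period 21.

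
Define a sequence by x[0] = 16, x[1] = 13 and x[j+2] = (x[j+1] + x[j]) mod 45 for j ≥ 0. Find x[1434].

14

Listing terms: x[0] = 16; x[1] = 13; x[2] = 29; x[3] = 42; x[4] = 26; x[5] = 23; x[6] = 4; x[7] = 27; x[8] = 31; x[9] = 13; x[10] = 44; x[11] = 12; x[12] = 11; x[13] = 23; x[14] = 34; x[15] = 12; x[16] = 1; x[17] = 13; x[18] = 14; x[19] = 27; x[20] = 41; x[21] = 23; x[22] = 19; x[23] = 42; x[24] = 16; x[25] = 13.
The sequence repeats with period 24.
So x[1434] = x[0 + ((1434-0) mod 24)] = x[18] = 14.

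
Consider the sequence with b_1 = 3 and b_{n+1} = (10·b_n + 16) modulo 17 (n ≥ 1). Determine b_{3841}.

3

Computing terms: b_1 = 3,  b_2 = 12,  b_3 = 0,  b_4 = 16,  b_5 = 6,  b_6 = 8,  b_7 = 11,  b_8 = 7,  b_9 = 1,  b_{10} = 9,  b_{11} = 4,  b_{12} = 5,  b_{13} = 15,  b_{14} = 13,  b_{15} = 10,  b_{16} = 14,  b_{17} = 3.
Since b_{17} = b_1 = 3, the sequence is periodic with period 16.
So b_{3841} = b_{1 + ((3841-1) mod 16)} = b_1 = 3.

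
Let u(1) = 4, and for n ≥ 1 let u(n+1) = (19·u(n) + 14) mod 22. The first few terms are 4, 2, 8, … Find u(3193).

u(1) = 4; u(2) = 2; u(3) = 8; u(4) = 12; u(5) = 0; u(6) = 14; u(7) = 16; u(8) = 10; u(9) = 6; u(10) = 18; u(11) = 4.
Since u(11) = u(1) = 4, the sequence is periodic with period 10.
(3193 - 1) mod 10 = 2, so u(3193) = u(3) = 8.

8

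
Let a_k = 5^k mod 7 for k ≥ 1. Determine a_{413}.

Listing terms: a_1 = 5; a_2 = 4; a_3 = 6; a_4 = 2; a_5 = 3; a_6 = 1; a_7 = 5.
The sequence repeats with period 6.
So a_{413} = a_{1 + ((413-1) mod 6)} = a_5 = 3.

3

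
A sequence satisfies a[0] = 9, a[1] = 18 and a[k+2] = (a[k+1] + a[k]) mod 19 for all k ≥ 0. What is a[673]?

2

Computing terms: a[0] = 9; a[1] = 18; a[2] = 8; a[3] = 7; a[4] = 15; a[5] = 3; a[6] = 18; a[7] = 2; a[8] = 1; a[9] = 3; a[10] = 4; a[11] = 7; a[12] = 11; a[13] = 18; a[14] = 10; a[15] = 9; a[16] = 0; a[17] = 9; a[18] = 9; a[19] = 18.
The sequence repeats with period 18.
So a[673] = a[0 + ((673-0) mod 18)] = a[7] = 2.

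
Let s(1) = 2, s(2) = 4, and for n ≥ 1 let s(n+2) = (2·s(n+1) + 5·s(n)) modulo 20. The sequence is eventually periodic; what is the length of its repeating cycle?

4

s(1) = 2, s(2) = 4, s(3) = 18, s(4) = 16, s(5) = 2, s(6) = 4.
Since (s(5), s(6)) = (s(1), s(2)) = (2, 4) (two consecutive terms determine the rest), the sequence is periodic with period 4.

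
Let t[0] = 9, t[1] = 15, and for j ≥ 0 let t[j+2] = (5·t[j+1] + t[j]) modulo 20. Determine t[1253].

We have t[0] = 9,  t[1] = 15,  t[2] = 4,  t[3] = 15,  t[4] = 19,  t[5] = 10,  t[6] = 9,  t[7] = 15.
The sequence repeats with period 6.
(1253 - 0) mod 6 = 5, so t[1253] = t[5] = 10.

10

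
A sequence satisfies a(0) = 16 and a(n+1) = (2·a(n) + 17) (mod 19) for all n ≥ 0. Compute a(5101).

8

We have a(0) = 16,  a(1) = 11,  a(2) = 1,  a(3) = 0,  a(4) = 17,  a(5) = 13,  a(6) = 5,  a(7) = 8,  a(8) = 14,  a(9) = 7,  a(10) = 12,  a(11) = 3,  a(12) = 4,  a(13) = 6,  a(14) = 10,  a(15) = 18,  a(16) = 15,  a(17) = 9,  a(18) = 16.
Since a(18) = a(0) = 16, the sequence is periodic with period 18.
(5101 - 0) mod 18 = 7, so a(5101) = a(7) = 8.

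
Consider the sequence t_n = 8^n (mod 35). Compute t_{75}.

We have t_0 = 1; t_1 = 8; t_2 = 29; t_3 = 22; t_4 = 1.
The sequence repeats with period 4.
(75 - 0) mod 4 = 3, so t_{75} = t_3 = 22.

22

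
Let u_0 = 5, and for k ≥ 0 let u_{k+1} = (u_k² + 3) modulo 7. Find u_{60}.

Computing terms: u_0 = 5, u_1 = 0, u_2 = 3, u_3 = 5.
Since u_3 = u_0 = 5, the sequence is periodic with period 3.
So u_{60} = u_{0 + ((60-0) mod 3)} = u_0 = 5.

5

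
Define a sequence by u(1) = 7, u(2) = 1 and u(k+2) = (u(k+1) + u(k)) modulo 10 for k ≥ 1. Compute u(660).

Listing terms: u(1) = 7, u(2) = 1, u(3) = 8, u(4) = 9, u(5) = 7, u(6) = 6, u(7) = 3, u(8) = 9, u(9) = 2, u(10) = 1, u(11) = 3, u(12) = 4, u(13) = 7, u(14) = 1.
Since (u(13), u(14)) = (u(1), u(2)) = (7, 1) (two consecutive terms determine the rest), the sequence is periodic with period 12.
(660 - 1) mod 12 = 11, so u(660) = u(12) = 4.

4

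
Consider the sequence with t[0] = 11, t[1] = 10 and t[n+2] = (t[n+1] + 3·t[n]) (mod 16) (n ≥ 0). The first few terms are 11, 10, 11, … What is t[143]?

5

Listing terms: t[0] = 11, t[1] = 10, t[2] = 11, t[3] = 9, t[4] = 10, t[5] = 5, t[6] = 3, t[7] = 2, t[8] = 11, t[9] = 1, t[10] = 2, t[11] = 5, t[12] = 11, t[13] = 10.
The sequence repeats with period 12.
So t[143] = t[0 + ((143-0) mod 12)] = t[11] = 5.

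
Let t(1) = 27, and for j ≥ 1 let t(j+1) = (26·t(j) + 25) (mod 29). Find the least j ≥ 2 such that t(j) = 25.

We have t(1) = 27, t(2) = 2, t(3) = 19, t(4) = 26, t(5) = 5, t(6) = 10, t(7) = 24, t(8) = 11, t(9) = 21, t(10) = 20, t(11) = 23, t(12) = 14, t(13) = 12, t(14) = 18, t(15) = 0, t(16) = 25, t(17) = 8, t(18) = 1, t(19) = 22, t(20) = 17, t(21) = 3, t(22) = 16, t(23) = 6, t(24) = 7, t(25) = 4, t(26) = 13, t(27) = 15, t(28) = 9, t(29) = 27.
Since t(29) = t(1) = 27, the sequence is periodic with period 28.
The value 25 first appears (with j ≥ 2) at t(16).

16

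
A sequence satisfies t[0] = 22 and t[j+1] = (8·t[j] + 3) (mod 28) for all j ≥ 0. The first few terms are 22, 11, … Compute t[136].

3

t[0] = 22,  t[1] = 11,  t[2] = 7,  t[3] = 3,  t[4] = 27,  t[5] = 23,  t[6] = 19,  t[7] = 15,  t[8] = 11.
Since t[8] = t[1] = 11, the sequence is eventually periodic: after a pre-period of length 1 it cycles with period 7.
For j ≥ 1, t[j] depends only on (j - 1) mod 7. (136 - 1) mod 7 = 2, so t[136] = t[3] = 3.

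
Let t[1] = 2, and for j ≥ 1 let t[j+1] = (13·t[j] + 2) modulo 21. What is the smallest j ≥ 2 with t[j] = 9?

3

Listing terms: t[1] = 2,  t[2] = 7,  t[3] = 9,  t[4] = 14,  t[5] = 16,  t[6] = 0,  t[7] = 2.
The sequence repeats with period 6.
The value 9 first appears (with j ≥ 2) at t[3].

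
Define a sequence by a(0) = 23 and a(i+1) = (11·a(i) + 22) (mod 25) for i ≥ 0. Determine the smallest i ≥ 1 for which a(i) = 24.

a(0) = 23,  a(1) = 0,  a(2) = 22,  a(3) = 14,  a(4) = 1,  a(5) = 8,  a(6) = 10,  a(7) = 7,  a(8) = 24,  a(9) = 11,  a(10) = 18,  a(11) = 20,  a(12) = 17,  a(13) = 9,  a(14) = 21,  a(15) = 3,  a(16) = 5,  a(17) = 2,  a(18) = 19,  a(19) = 6,  a(20) = 13,  a(21) = 15,  a(22) = 12,  a(23) = 4,  a(24) = 16,  a(25) = 23.
Since a(25) = a(0) = 23, the sequence is periodic with period 25.
The value 24 first appears (with i ≥ 1) at a(8).

8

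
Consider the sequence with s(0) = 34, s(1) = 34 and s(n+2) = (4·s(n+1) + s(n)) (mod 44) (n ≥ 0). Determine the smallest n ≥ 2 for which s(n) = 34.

4

Computing terms: s(0) = 34,  s(1) = 34,  s(2) = 38,  s(3) = 10,  s(4) = 34,  s(5) = 14,  s(6) = 2,  s(7) = 22,  s(8) = 2,  s(9) = 30,  s(10) = 34,  s(11) = 34.
Since (s(10), s(11)) = (s(0), s(1)) = (34, 34) (two consecutive terms determine the rest), the sequence is periodic with period 10.
The value 34 first appears (with n ≥ 2) at s(4).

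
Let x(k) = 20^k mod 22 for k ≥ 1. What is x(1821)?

We have x(1) = 20,  x(2) = 4,  x(3) = 14,  x(4) = 16,  x(5) = 12,  x(6) = 20.
The sequence repeats with period 5.
(1821 - 1) mod 5 = 0, so x(1821) = x(1) = 20.

20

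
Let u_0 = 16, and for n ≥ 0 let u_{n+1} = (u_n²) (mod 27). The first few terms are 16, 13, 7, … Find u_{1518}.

16

Computing terms: u_0 = 16, u_1 = 13, u_2 = 7, u_3 = 22, u_4 = 25, u_5 = 4, u_6 = 16.
The sequence repeats with period 6.
So u_{1518} = u_{0 + ((1518-0) mod 6)} = u_0 = 16.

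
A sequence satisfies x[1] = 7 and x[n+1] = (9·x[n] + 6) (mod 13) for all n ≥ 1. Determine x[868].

7

Listing terms: x[1] = 7, x[2] = 4, x[3] = 3, x[4] = 7.
The sequence repeats with period 3.
So x[868] = x[1 + ((868-1) mod 3)] = x[1] = 7.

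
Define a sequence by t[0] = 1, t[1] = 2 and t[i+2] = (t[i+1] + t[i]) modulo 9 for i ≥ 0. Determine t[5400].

Computing terms: t[0] = 1; t[1] = 2; t[2] = 3; t[3] = 5; t[4] = 8; t[5] = 4; t[6] = 3; t[7] = 7; t[8] = 1; t[9] = 8; t[10] = 0; t[11] = 8; t[12] = 8; t[13] = 7; t[14] = 6; t[15] = 4; t[16] = 1; t[17] = 5; t[18] = 6; t[19] = 2; t[20] = 8; t[21] = 1; t[22] = 0; t[23] = 1; t[24] = 1; t[25] = 2.
Since (t[24], t[25]) = (t[0], t[1]) = (1, 2) (two consecutive terms determine the rest), the sequence is periodic with period 24.
(5400 - 0) mod 24 = 0, so t[5400] = t[0] = 1.

1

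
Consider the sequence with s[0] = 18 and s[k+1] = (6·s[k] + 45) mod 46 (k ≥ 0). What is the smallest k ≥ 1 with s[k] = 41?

11

Listing terms: s[0] = 18,  s[1] = 15,  s[2] = 43,  s[3] = 27,  s[4] = 23,  s[5] = 45,  s[6] = 39,  s[7] = 3,  s[8] = 17,  s[9] = 9,  s[10] = 7,  s[11] = 41,  s[12] = 15.
Since s[12] = s[1] = 15, the sequence is eventually periodic: after a pre-period of length 1 it cycles with period 11.
The value 41 first appears (with k ≥ 1) at s[11].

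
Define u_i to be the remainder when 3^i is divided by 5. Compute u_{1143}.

2

u_1 = 3,  u_2 = 4,  u_3 = 2,  u_4 = 1,  u_5 = 3.
The sequence repeats with period 4.
(1143 - 1) mod 4 = 2, so u_{1143} = u_3 = 2.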